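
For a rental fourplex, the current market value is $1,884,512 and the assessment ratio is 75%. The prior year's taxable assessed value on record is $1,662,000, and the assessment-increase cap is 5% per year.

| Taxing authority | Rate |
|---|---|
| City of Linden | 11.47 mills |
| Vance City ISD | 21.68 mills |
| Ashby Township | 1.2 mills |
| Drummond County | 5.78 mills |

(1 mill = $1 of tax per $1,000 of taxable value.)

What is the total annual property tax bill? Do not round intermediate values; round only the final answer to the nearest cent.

$56,719.10

Uncapped assessed value = $1,884,512 × 0.75 = $1,413,384
Cap limit = $1,662,000 × 1.05 = $1,745,100
Taxable assessed value = min($1,413,384, $1,745,100) = $1,413,384 (cap does not bind)
City of Linden: $1,413,384 × 0.01147 = $16,211.51448
Vance City ISD: $1,413,384 × 0.02168 = $30,642.16512
Ashby Township: $1,413,384 × 0.0012 = $1,696.0608
Drummond County: $1,413,384 × 0.00578 = $8,169.35952
Total = $56,719.09992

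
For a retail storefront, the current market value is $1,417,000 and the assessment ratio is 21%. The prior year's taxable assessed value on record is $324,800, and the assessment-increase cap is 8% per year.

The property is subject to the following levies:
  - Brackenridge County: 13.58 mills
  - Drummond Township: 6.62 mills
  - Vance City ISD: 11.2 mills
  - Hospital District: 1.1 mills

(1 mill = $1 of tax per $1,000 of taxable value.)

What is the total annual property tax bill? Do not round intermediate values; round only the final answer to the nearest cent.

$9,671.03

Uncapped assessed value = $1,417,000 × 0.21 = $297,570
Cap limit = $324,800 × 1.08 = $350,784
Taxable assessed value = min($297,570, $350,784) = $297,570 (cap does not bind)
Brackenridge County: $297,570 × 0.01358 = $4,041.0006
Drummond Township: $297,570 × 0.00662 = $1,969.9134
Vance City ISD: $297,570 × 0.0112 = $3,332.784
Hospital District: $297,570 × 0.0011 = $327.327
Total = $9,671.025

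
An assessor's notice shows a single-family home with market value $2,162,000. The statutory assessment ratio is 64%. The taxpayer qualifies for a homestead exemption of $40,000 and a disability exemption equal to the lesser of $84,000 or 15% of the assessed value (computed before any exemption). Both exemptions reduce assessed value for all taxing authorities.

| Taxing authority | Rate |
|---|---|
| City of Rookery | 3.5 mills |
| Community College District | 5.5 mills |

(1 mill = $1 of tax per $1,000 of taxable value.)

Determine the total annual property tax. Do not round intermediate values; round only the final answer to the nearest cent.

$11,337.12

Assessed value = $2,162,000 × 0.64 = $1,383,680
Disability exemption = min($84,000, 15% × $1,383,680) = min($84,000, $207,552) = $84,000 (dollar cap binds)
Taxable value = $1,383,680 − $40,000 − $84,000 = $1,259,680
City of Rookery: $1,259,680 × 0.0035 = $4,408.88
Community College District: $1,259,680 × 0.0055 = $6,928.24
Total = $11,337.12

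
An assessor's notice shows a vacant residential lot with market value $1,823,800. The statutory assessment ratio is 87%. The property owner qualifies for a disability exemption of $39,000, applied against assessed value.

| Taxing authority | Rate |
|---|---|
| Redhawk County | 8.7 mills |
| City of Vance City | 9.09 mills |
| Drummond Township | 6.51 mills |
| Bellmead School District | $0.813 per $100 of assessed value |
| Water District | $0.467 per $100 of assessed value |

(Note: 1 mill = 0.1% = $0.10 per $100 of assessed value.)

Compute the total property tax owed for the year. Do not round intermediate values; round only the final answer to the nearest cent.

$57,419.89

Assessed value = $1,823,800 × 0.87 = $1,586,706
Taxable value = $1,586,706 − $39,000 = $1,547,706
Redhawk County: $1,547,706 × 0.0087 = $13,465.0422
City of Vance City: $1,547,706 × 0.00909 = $14,068.64754
Drummond Township: $1,547,706 × 0.00651 = $10,075.56606
Bellmead School District: $1,547,706 × 0.00813 = $12,582.84978
Water District: $1,547,706 × 0.00467 = $7,227.78702
Total = $57,419.8926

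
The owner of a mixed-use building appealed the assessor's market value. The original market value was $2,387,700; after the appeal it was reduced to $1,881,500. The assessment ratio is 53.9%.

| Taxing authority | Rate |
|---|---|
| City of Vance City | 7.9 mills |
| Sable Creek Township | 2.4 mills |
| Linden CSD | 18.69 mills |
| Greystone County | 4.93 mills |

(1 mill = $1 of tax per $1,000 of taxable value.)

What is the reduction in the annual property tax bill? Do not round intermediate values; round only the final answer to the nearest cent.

$9,254.79

Old assessed value = $2,387,700 × 0.539 = $1,286,970.3
New assessed value = $1,881,500 × 0.539 = $1,014,128.5
Combined rate = 0.0079 + 0.0024 + 0.01869 + 0.00493 = 0.03392
Old tax = $1,286,970.3 × 0.03392 = $43,654.032576
New tax = $1,014,128.5 × 0.03392 = $34,399.23872
Reduction = $43,654.032576 − $34,399.23872 = $9,254.793856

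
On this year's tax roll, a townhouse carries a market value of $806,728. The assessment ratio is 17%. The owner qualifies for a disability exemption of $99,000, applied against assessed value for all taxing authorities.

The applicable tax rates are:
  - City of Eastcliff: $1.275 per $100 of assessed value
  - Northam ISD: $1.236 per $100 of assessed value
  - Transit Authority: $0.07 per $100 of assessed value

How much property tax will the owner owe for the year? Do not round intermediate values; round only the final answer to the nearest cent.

Assessed value = $806,728 × 0.17 = $137,143.76
Taxable value = $137,143.76 − $99,000 = $38,143.76
City of Eastcliff: $38,143.76 × 0.01275 = $486.33294
Northam ISD: $38,143.76 × 0.01236 = $471.4568736
Transit Authority: $38,143.76 × 0.0007 = $26.700632
Total = $486.33294 + $471.4568736 + $26.700632 = $984.4904456

$984.49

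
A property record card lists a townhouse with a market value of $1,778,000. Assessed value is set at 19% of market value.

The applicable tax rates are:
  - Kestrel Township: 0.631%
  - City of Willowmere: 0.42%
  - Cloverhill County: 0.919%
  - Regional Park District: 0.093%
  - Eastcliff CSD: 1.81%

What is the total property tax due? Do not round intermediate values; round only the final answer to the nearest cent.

Assessed value = $1,778,000 × 0.19 = $337,820
Kestrel Township: $337,820 × 0.00631 = $2,131.6442
City of Willowmere: $337,820 × 0.0042 = $1,418.844
Cloverhill County: $337,820 × 0.00919 = $3,104.5658
Regional Park District: $337,820 × 0.00093 = $314.1726
Eastcliff CSD: $337,820 × 0.0181 = $6,114.542
Total = $2,131.6442 + $1,418.844 + $3,104.5658 + $314.1726 + $6,114.542 = $13,083.7686

$13,083.77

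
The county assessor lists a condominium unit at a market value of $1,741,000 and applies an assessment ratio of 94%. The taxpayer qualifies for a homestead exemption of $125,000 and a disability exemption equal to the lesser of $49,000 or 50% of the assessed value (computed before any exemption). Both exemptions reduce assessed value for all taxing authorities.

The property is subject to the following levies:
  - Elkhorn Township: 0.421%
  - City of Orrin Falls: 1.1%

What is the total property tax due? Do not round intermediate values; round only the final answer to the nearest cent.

Assessed value = $1,741,000 × 0.94 = $1,636,540
Disability exemption = min($49,000, 50% × $1,636,540) = min($49,000, $818,270) = $49,000 (dollar cap binds)
Taxable value = $1,636,540 − $125,000 − $49,000 = $1,462,540
Elkhorn Township: $1,462,540 × 0.00421 = $6,157.2934
City of Orrin Falls: $1,462,540 × 0.011 = $16,087.94
Total = $22,245.2334

$22,245.23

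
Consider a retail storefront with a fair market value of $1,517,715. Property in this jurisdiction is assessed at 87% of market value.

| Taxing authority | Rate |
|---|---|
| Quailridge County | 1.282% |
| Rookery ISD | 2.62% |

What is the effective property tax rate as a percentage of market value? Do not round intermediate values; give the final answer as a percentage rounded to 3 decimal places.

3.395%

Assessed value = $1,517,715 × 0.87 = $1,320,412.05
Quailridge County: $1,320,412.05 × 0.01282 = $16,927.682481
Rookery ISD: $1,320,412.05 × 0.0262 = $34,594.79571
Total tax = $51,522.478191
Effective rate = $51,522.478191 ÷ $1,517,715 = 3.395% of market value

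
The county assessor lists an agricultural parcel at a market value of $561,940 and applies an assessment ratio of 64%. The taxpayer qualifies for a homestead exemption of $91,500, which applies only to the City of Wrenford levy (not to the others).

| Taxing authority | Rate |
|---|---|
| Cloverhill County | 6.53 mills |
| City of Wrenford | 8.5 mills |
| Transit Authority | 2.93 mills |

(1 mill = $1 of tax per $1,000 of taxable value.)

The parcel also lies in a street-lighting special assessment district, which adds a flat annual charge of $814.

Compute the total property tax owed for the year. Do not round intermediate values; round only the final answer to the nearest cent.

$6,495.41

Assessed value = $561,940 × 0.64 = $359,641.6
Cloverhill County: $359,641.6 × 0.00653 = $2,348.459648
City of Wrenford: ($359,641.6 − $91,500) × 0.0085 = $268,141.6 × 0.0085 = $2,279.2036
Transit Authority: $359,641.6 × 0.00293 = $1,053.749888
Levies subtotal = $5,681.413136
Total = $5,681.413136 + $814 = $6,495.413136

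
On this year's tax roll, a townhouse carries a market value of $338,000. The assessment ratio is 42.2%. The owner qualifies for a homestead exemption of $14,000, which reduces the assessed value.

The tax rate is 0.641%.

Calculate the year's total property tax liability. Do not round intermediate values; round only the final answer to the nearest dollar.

$825

Assessed value = $338,000 × 0.422 = $142,636
Taxable value = $142,636 − $14,000 = $128,636
Tax = $128,636 × 0.00641 = $824.55676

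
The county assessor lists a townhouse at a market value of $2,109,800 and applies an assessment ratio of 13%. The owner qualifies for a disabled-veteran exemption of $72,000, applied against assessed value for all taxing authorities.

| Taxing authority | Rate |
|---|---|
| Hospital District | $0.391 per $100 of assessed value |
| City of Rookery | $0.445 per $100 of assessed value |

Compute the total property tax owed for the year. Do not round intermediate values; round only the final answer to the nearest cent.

Assessed value = $2,109,800 × 0.13 = $274,274
Taxable value = $274,274 − $72,000 = $202,274
Hospital District: $202,274 × 0.00391 = $790.89134
City of Rookery: $202,274 × 0.00445 = $900.1193
Total = $790.89134 + $900.1193 = $1,691.01064

$1,691.01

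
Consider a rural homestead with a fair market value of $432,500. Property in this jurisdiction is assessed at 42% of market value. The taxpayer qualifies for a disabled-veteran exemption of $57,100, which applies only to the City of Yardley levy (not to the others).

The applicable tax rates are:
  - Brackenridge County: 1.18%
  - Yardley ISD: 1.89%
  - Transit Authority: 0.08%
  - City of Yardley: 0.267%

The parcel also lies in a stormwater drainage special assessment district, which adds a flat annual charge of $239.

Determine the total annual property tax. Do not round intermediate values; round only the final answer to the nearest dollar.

Assessed value = $432,500 × 0.42 = $181,650
Brackenridge County: $181,650 × 0.0118 = $2,143.47
Yardley ISD: $181,650 × 0.0189 = $3,433.185
Transit Authority: $181,650 × 0.0008 = $145.32
City of Yardley: ($181,650 − $57,100) × 0.00267 = $124,550 × 0.00267 = $332.5485
Levies subtotal = $6,054.5235
Total = $6,054.5235 + $239 = $6,293.5235

$6,294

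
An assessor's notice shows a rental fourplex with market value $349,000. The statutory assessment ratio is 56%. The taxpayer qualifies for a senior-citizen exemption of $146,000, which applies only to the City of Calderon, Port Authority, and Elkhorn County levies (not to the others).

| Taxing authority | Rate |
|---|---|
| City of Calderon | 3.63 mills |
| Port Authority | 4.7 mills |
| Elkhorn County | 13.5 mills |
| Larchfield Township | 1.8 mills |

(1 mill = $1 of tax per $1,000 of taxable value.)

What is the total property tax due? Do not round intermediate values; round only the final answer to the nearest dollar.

$1,431

Assessed value = $349,000 × 0.56 = $195,440
City of Calderon: ($195,440 − $146,000) × 0.00363 = $49,440 × 0.00363 = $179.4672
Port Authority: ($195,440 − $146,000) × 0.0047 = $49,440 × 0.0047 = $232.368
Elkhorn County: ($195,440 − $146,000) × 0.0135 = $49,440 × 0.0135 = $667.44
Larchfield Township: $195,440 × 0.0018 = $351.792
Total = $1,431.0672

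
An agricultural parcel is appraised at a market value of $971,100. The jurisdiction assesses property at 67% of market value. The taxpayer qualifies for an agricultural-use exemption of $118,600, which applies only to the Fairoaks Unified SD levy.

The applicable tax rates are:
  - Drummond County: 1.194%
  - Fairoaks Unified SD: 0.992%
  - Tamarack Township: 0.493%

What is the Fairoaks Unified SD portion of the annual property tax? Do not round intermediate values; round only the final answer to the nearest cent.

Assessed value = $971,100 × 0.67 = $650,637
Fairoaks Unified SD taxable value = $650,637 − $118,600 = $532,037
Fairoaks Unified SD levy = $532,037 × 0.00992 = $5,277.80704

$5,277.81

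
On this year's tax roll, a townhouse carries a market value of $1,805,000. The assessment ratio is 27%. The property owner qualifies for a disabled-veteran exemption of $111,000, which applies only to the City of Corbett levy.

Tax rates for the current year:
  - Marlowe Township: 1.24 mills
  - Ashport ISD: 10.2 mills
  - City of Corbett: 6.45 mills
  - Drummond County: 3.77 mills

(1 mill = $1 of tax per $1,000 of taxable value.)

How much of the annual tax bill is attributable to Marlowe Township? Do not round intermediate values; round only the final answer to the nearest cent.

Assessed value = $1,805,000 × 0.27 = $487,350
Marlowe Township taxable value = $487,350 (exemption does not apply)
Marlowe Township levy = $487,350 × 0.00124 = $604.314

$604.31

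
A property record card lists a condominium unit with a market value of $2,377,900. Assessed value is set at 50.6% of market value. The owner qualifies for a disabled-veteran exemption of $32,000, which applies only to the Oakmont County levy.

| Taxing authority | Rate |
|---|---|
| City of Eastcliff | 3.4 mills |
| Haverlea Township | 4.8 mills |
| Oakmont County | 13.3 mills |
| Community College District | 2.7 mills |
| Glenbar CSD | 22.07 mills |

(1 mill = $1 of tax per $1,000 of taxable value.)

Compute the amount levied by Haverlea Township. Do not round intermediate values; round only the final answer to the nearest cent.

$5,775.44

Assessed value = $2,377,900 × 0.506 = $1,203,217.4
Haverlea Township taxable value = $1,203,217.4 (exemption does not apply)
Haverlea Township levy = $1,203,217.4 × 0.0048 = $5,775.44352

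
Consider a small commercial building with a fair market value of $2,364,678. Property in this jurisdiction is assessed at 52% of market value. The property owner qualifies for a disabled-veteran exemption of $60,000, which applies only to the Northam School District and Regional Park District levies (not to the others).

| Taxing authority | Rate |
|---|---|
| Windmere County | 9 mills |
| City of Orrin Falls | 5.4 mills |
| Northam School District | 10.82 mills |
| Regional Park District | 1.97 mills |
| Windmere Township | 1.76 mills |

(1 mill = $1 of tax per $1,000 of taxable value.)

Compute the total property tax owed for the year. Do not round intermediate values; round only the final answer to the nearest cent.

$34,830.46

Assessed value = $2,364,678 × 0.52 = $1,229,632.56
Windmere County: $1,229,632.56 × 0.009 = $11,066.69304
City of Orrin Falls: $1,229,632.56 × 0.0054 = $6,640.015824
Northam School District: ($1,229,632.56 − $60,000) × 0.01082 = $1,169,632.56 × 0.01082 = $12,655.4242992
Regional Park District: ($1,229,632.56 − $60,000) × 0.00197 = $1,169,632.56 × 0.00197 = $2,304.1761432
Windmere Township: $1,229,632.56 × 0.00176 = $2,164.1533056
Total = $34,830.462612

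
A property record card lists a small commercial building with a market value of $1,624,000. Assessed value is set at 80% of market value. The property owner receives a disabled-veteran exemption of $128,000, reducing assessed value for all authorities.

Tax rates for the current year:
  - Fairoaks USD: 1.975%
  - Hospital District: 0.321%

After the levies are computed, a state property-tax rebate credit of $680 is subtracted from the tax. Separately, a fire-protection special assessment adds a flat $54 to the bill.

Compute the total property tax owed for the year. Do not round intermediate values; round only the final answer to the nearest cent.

Assessed value = $1,624,000 × 0.8 = $1,299,200
Taxable value = $1,299,200 − $128,000 = $1,171,200
Fairoaks USD: $1,171,200 × 0.01975 = $23,131.2
Hospital District: $1,171,200 × 0.00321 = $3,759.552
Levies subtotal = $26,890.752
After credit = $26,890.752 − $680 = $26,210.752
Total = $26,210.752 + $54 = $26,264.752

$26,264.75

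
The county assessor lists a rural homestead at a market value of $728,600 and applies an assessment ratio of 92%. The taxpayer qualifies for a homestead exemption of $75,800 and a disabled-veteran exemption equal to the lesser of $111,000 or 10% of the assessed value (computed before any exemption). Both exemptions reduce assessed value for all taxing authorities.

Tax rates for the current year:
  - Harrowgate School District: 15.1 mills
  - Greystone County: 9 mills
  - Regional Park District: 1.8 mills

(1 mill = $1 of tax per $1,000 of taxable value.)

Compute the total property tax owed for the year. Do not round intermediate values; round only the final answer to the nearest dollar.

$13,662

Assessed value = $728,600 × 0.92 = $670,312
Disabled-veteran exemption = min($111,000, 10% × $670,312) = min($111,000, $67,031.2) = $67,031.2 (percentage binds)
Taxable value = $670,312 − $75,800 − $67,031.2 = $527,480.8
Harrowgate School District: $527,480.8 × 0.0151 = $7,964.96008
Greystone County: $527,480.8 × 0.009 = $4,747.3272
Regional Park District: $527,480.8 × 0.0018 = $949.46544
Total = $13,661.75272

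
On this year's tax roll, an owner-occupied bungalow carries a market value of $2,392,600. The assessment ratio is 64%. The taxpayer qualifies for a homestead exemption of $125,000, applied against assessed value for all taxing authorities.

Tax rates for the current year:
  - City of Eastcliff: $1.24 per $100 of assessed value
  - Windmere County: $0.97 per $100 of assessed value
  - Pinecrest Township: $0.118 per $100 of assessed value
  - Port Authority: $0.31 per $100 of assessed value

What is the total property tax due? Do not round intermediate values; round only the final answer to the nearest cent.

$37,097.24

Assessed value = $2,392,600 × 0.64 = $1,531,264
Taxable value = $1,531,264 − $125,000 = $1,406,264
City of Eastcliff: $1,406,264 × 0.0124 = $17,437.6736
Windmere County: $1,406,264 × 0.0097 = $13,640.7608
Pinecrest Township: $1,406,264 × 0.00118 = $1,659.39152
Port Authority: $1,406,264 × 0.0031 = $4,359.4184
Total = $17,437.6736 + $13,640.7608 + $1,659.39152 + $4,359.4184 = $37,097.24432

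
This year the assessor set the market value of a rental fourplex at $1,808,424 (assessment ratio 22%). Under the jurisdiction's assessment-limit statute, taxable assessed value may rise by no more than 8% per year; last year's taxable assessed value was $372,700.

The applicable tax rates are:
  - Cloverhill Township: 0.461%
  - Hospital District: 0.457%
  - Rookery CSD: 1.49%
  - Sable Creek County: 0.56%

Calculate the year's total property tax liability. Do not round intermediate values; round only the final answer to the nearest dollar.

Uncapped assessed value = $1,808,424 × 0.22 = $397,853.28
Cap limit = $372,700 × 1.08 = $402,516
Taxable assessed value = min($397,853.28, $402,516) = $397,853.28 (cap does not bind)
Cloverhill Township: $397,853.28 × 0.00461 = $1,834.1036208
Hospital District: $397,853.28 × 0.00457 = $1,818.1894896
Rookery CSD: $397,853.28 × 0.0149 = $5,928.013872
Sable Creek County: $397,853.28 × 0.0056 = $2,227.978368
Total = $11,808.2853504

$11,808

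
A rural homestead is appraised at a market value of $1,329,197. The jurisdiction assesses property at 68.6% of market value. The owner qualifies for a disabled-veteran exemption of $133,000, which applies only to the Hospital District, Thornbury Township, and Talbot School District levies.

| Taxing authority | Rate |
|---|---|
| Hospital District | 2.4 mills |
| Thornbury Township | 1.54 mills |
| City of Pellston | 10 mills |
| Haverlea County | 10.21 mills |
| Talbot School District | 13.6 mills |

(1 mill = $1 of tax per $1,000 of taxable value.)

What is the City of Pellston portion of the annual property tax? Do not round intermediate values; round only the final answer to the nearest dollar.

Assessed value = $1,329,197 × 0.686 = $911,829.142
City of Pellston taxable value = $911,829.142 (exemption does not apply)
City of Pellston levy = $911,829.142 × 0.01 = $9,118.29142

$9,118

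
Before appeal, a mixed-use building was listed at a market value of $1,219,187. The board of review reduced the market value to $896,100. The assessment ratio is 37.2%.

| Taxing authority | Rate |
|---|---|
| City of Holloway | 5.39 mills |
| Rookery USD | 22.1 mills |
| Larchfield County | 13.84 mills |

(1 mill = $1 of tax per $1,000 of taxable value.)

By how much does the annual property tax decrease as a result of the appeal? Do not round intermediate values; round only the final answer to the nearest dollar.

$4,967

Old assessed value = $1,219,187 × 0.372 = $453,537.564
New assessed value = $896,100 × 0.372 = $333,349.2
Combined rate = 0.00539 + 0.0221 + 0.01384 = 0.04133
Old tax = $453,537.564 × 0.04133 = $18,744.70752012
New tax = $333,349.2 × 0.04133 = $13,777.322436
Reduction = $18,744.70752012 − $13,777.322436 = $4,967.38508412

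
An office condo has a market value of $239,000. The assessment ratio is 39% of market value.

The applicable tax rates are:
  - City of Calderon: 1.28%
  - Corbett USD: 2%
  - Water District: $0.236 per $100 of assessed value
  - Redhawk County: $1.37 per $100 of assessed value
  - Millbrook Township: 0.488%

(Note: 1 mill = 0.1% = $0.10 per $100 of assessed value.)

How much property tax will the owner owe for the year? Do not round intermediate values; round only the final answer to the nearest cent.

$5,009.11

Assessed value = $239,000 × 0.39 = $93,210
City of Calderon: $93,210 × 0.0128 = $1,193.088
Corbett USD: $93,210 × 0.02 = $1,864.2
Water District: $93,210 × 0.00236 = $219.9756
Redhawk County: $93,210 × 0.0137 = $1,276.977
Millbrook Township: $93,210 × 0.00488 = $454.8648
Total = $5,009.1054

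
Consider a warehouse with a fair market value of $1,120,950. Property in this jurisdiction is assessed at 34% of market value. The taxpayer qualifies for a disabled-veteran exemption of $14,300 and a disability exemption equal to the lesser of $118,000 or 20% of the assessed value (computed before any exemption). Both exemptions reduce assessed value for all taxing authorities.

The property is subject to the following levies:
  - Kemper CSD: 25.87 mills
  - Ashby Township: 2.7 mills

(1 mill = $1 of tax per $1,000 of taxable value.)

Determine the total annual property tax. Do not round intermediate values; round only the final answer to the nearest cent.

Assessed value = $1,120,950 × 0.34 = $381,123
Disability exemption = min($118,000, 20% × $381,123) = min($118,000, $76,224.6) = $76,224.6 (percentage binds)
Taxable value = $381,123 − $14,300 − $76,224.6 = $290,598.4
Kemper CSD: $290,598.4 × 0.02587 = $7,517.780608
Ashby Township: $290,598.4 × 0.0027 = $784.61568
Total = $8,302.396288

$8,302.40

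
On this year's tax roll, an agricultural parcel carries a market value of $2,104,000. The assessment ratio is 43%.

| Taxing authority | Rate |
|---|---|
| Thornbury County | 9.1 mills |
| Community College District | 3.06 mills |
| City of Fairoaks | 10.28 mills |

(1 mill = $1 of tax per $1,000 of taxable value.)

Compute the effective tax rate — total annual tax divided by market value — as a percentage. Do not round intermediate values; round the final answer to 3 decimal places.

0.965%

Assessed value = $2,104,000 × 0.43 = $904,720
Thornbury County: $904,720 × 0.0091 = $8,232.952
Community College District: $904,720 × 0.00306 = $2,768.4432
City of Fairoaks: $904,720 × 0.01028 = $9,300.5216
Total tax = $20,301.9168
Effective rate = $20,301.9168 ÷ $2,104,000 = 0.965% of market value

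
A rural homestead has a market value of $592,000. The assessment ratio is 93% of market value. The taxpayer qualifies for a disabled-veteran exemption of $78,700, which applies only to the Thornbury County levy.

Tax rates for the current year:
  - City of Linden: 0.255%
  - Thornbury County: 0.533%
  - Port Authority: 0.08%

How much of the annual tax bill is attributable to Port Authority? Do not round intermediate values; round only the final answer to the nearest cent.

$440.45

Assessed value = $592,000 × 0.93 = $550,560
Port Authority taxable value = $550,560 (exemption does not apply)
Port Authority levy = $550,560 × 0.0008 = $440.448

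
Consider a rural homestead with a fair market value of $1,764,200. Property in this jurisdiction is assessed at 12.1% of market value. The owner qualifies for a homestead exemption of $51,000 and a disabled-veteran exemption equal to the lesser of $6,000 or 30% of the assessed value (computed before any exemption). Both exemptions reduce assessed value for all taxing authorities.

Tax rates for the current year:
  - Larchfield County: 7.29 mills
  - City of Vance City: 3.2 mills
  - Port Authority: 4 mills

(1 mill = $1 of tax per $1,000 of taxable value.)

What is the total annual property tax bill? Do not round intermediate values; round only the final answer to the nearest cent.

Assessed value = $1,764,200 × 0.121 = $213,468.2
Disabled-veteran exemption = min($6,000, 30% × $213,468.2) = min($6,000, $64,040.46) = $6,000 (dollar cap binds)
Taxable value = $213,468.2 − $51,000 − $6,000 = $156,468.2
Larchfield County: $156,468.2 × 0.00729 = $1,140.653178
City of Vance City: $156,468.2 × 0.0032 = $500.69824
Port Authority: $156,468.2 × 0.004 = $625.8728
Total = $2,267.224218

$2,267.22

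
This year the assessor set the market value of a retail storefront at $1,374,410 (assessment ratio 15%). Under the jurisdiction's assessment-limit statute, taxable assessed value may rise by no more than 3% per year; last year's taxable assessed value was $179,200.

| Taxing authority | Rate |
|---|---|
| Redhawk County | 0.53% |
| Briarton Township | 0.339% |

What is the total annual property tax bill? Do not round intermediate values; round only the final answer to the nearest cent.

$1,603.97

Uncapped assessed value = $1,374,410 × 0.15 = $206,161.5
Cap limit = $179,200 × 1.03 = $184,576
Taxable assessed value = min($206,161.5, $184,576) = $184,576 (cap binds)
Redhawk County: $184,576 × 0.0053 = $978.2528
Briarton Township: $184,576 × 0.00339 = $625.71264
Total = $1,603.96544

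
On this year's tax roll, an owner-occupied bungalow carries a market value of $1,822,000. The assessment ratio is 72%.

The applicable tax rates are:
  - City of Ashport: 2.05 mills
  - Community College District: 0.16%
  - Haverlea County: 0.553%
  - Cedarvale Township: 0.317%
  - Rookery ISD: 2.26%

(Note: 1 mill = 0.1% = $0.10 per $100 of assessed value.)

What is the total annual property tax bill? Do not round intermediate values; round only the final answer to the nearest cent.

Assessed value = $1,822,000 × 0.72 = $1,311,840
City of Ashport: $1,311,840 × 0.00205 = $2,689.272
Community College District: $1,311,840 × 0.0016 = $2,098.944
Haverlea County: $1,311,840 × 0.00553 = $7,254.4752
Cedarvale Township: $1,311,840 × 0.00317 = $4,158.5328
Rookery ISD: $1,311,840 × 0.0226 = $29,647.584
Total = $45,848.808

$45,848.81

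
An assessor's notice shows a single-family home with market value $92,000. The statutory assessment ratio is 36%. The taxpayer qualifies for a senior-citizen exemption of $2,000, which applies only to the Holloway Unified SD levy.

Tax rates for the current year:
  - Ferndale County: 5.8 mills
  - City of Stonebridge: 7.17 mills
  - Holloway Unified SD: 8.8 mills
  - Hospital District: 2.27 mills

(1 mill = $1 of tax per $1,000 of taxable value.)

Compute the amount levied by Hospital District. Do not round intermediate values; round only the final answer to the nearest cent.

Assessed value = $92,000 × 0.36 = $33,120
Hospital District taxable value = $33,120 (exemption does not apply)
Hospital District levy = $33,120 × 0.00227 = $75.1824

$75.18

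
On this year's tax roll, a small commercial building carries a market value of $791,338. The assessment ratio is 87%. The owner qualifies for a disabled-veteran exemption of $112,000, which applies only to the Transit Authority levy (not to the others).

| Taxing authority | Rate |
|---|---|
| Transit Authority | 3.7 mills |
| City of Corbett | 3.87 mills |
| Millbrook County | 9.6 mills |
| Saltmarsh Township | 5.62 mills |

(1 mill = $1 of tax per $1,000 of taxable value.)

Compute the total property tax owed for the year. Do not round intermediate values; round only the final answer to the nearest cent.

$15,275.70

Assessed value = $791,338 × 0.87 = $688,464.06
Transit Authority: ($688,464.06 − $112,000) × 0.0037 = $576,464.06 × 0.0037 = $2,132.917022
City of Corbett: $688,464.06 × 0.00387 = $2,664.3559122
Millbrook County: $688,464.06 × 0.0096 = $6,609.254976
Saltmarsh Township: $688,464.06 × 0.00562 = $3,869.1680172
Total = $15,275.6959274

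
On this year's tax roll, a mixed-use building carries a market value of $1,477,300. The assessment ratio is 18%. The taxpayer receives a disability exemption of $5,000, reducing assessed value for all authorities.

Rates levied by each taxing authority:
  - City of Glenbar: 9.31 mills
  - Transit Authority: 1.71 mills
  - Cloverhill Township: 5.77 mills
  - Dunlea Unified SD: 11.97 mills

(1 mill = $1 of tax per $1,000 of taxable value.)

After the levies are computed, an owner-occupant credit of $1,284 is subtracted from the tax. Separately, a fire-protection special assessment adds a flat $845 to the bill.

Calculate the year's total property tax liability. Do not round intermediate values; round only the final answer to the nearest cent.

Assessed value = $1,477,300 × 0.18 = $265,914
Taxable value = $265,914 − $5,000 = $260,914
City of Glenbar: $260,914 × 0.00931 = $2,429.10934
Transit Authority: $260,914 × 0.00171 = $446.16294
Cloverhill Township: $260,914 × 0.00577 = $1,505.47378
Dunlea Unified SD: $260,914 × 0.01197 = $3,123.14058
Levies subtotal = $7,503.88664
After credit = $7,503.88664 − $1,284 = $6,219.88664
Total = $6,219.88664 + $845 = $7,064.88664

$7,064.89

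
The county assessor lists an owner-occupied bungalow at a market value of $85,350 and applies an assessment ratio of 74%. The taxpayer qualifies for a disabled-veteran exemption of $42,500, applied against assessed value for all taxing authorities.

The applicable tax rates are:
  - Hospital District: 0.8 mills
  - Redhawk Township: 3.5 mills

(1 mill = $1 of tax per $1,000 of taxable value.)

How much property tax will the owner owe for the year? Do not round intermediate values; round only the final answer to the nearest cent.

Assessed value = $85,350 × 0.74 = $63,159
Taxable value = $63,159 − $42,500 = $20,659
Hospital District: $20,659 × 0.0008 = $16.5272
Redhawk Township: $20,659 × 0.0035 = $72.3065
Total = $16.5272 + $72.3065 = $88.8337

$88.83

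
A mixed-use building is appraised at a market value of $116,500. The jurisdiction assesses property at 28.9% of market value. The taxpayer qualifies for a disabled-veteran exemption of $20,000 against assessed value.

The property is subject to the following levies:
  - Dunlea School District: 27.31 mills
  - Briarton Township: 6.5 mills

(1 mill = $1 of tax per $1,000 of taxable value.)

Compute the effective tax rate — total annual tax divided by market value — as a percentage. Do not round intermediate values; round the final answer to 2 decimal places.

Assessed value = $116,500 × 0.289 = $33,668.5
Taxable value = $33,668.5 − $20,000 = $13,668.5
Dunlea School District: $13,668.5 × 0.02731 = $373.286735
Briarton Township: $13,668.5 × 0.0065 = $88.84525
Total tax = $462.131985
Effective rate = $462.131985 ÷ $116,500 = 0.40% of market value

0.40%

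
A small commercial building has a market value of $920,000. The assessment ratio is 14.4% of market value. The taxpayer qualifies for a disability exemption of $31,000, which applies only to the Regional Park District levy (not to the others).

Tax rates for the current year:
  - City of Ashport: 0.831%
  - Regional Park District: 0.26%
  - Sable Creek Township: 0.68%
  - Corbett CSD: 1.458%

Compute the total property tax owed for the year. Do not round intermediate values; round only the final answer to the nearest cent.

Assessed value = $920,000 × 0.144 = $132,480
City of Ashport: $132,480 × 0.00831 = $1,100.9088
Regional Park District: ($132,480 − $31,000) × 0.0026 = $101,480 × 0.0026 = $263.848
Sable Creek Township: $132,480 × 0.0068 = $900.864
Corbett CSD: $132,480 × 0.01458 = $1,931.5584
Total = $4,197.1792

$4,197.18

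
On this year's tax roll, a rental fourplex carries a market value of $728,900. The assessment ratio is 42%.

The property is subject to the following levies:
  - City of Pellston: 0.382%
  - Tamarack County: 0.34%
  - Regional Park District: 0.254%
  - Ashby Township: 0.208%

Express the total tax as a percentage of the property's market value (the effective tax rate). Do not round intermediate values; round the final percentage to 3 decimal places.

0.497%

Assessed value = $728,900 × 0.42 = $306,138
City of Pellston: $306,138 × 0.00382 = $1,169.44716
Tamarack County: $306,138 × 0.0034 = $1,040.8692
Regional Park District: $306,138 × 0.00254 = $777.59052
Ashby Township: $306,138 × 0.00208 = $636.76704
Total tax = $3,624.67392
Effective rate = $3,624.67392 ÷ $728,900 = 0.497% of market value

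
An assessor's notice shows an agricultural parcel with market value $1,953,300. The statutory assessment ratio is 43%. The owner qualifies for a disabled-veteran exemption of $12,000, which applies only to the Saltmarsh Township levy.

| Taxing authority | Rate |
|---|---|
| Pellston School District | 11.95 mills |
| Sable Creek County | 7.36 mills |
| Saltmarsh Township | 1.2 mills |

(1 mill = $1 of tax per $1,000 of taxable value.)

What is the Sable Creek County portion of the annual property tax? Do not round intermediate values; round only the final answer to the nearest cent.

Assessed value = $1,953,300 × 0.43 = $839,919
Sable Creek County taxable value = $839,919 (exemption does not apply)
Sable Creek County levy = $839,919 × 0.00736 = $6,181.80384

$6,181.80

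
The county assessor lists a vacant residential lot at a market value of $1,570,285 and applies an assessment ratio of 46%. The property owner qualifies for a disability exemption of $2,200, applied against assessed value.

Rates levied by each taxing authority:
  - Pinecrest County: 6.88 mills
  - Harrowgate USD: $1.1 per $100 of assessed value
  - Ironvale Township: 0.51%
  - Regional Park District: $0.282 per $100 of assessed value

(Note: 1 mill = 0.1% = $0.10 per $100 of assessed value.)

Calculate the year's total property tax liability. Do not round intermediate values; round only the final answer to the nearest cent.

$18,579.38

Assessed value = $1,570,285 × 0.46 = $722,331.1
Taxable value = $722,331.1 − $2,200 = $720,131.1
Pinecrest County: $720,131.1 × 0.00688 = $4,954.501968
Harrowgate USD: $720,131.1 × 0.011 = $7,921.4421
Ironvale Township: $720,131.1 × 0.0051 = $3,672.66861
Regional Park District: $720,131.1 × 0.00282 = $2,030.769702
Total = $18,579.38238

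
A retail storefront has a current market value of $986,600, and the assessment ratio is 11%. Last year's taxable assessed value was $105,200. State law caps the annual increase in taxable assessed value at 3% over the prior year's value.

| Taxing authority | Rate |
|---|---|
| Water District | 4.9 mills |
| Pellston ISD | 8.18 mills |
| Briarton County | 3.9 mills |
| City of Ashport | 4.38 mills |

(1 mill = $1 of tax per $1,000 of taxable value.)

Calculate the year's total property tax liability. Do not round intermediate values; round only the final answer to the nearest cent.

Uncapped assessed value = $986,600 × 0.11 = $108,526
Cap limit = $105,200 × 1.03 = $108,356
Taxable assessed value = min($108,526, $108,356) = $108,356 (cap binds)
Water District: $108,356 × 0.0049 = $530.9444
Pellston ISD: $108,356 × 0.00818 = $886.35208
Briarton County: $108,356 × 0.0039 = $422.5884
City of Ashport: $108,356 × 0.00438 = $474.59928
Total = $2,314.48416

$2,314.48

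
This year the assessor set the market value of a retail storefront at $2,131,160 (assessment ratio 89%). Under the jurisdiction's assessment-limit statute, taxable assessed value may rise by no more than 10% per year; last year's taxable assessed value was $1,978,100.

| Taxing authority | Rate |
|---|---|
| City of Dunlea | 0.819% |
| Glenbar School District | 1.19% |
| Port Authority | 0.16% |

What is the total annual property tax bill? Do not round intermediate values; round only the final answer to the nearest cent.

Uncapped assessed value = $2,131,160 × 0.89 = $1,896,732.4
Cap limit = $1,978,100 × 1.1 = $2,175,910
Taxable assessed value = min($1,896,732.4, $2,175,910) = $1,896,732.4 (cap does not bind)
City of Dunlea: $1,896,732.4 × 0.00819 = $15,534.238356
Glenbar School District: $1,896,732.4 × 0.0119 = $22,571.11556
Port Authority: $1,896,732.4 × 0.0016 = $3,034.77184
Total = $41,140.125756

$41,140.13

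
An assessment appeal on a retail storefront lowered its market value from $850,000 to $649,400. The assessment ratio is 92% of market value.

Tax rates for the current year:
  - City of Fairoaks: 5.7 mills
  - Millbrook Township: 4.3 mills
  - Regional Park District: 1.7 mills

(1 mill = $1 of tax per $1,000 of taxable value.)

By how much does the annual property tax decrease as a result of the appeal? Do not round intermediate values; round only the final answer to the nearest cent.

$2,159.26

Old assessed value = $850,000 × 0.92 = $782,000
New assessed value = $649,400 × 0.92 = $597,448
Combined rate = 0.0057 + 0.0043 + 0.0017 = 0.0117
Old tax = $782,000 × 0.0117 = $9,149.4
New tax = $597,448 × 0.0117 = $6,990.1416
Reduction = $9,149.4 − $6,990.1416 = $2,159.2584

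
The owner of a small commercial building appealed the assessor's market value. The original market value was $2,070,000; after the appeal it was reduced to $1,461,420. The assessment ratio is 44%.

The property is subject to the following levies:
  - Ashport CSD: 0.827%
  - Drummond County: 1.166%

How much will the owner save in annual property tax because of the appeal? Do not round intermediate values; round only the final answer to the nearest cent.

$5,336.76

Old assessed value = $2,070,000 × 0.44 = $910,800
New assessed value = $1,461,420 × 0.44 = $643,024.8
Combined rate = 0.00827 + 0.01166 = 0.01993
Old tax = $910,800 × 0.01993 = $18,152.244
New tax = $643,024.8 × 0.01993 = $12,815.484264
Reduction = $18,152.244 − $12,815.484264 = $5,336.759736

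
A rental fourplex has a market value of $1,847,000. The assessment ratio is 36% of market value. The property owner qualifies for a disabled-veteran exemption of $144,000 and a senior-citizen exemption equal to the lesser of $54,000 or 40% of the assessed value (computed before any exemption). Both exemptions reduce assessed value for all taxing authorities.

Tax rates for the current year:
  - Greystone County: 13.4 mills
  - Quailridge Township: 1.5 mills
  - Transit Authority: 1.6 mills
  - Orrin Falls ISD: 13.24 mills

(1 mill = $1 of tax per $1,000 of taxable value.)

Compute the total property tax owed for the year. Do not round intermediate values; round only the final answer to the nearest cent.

Assessed value = $1,847,000 × 0.36 = $664,920
Senior-citizen exemption = min($54,000, 40% × $664,920) = min($54,000, $265,968) = $54,000 (dollar cap binds)
Taxable value = $664,920 − $144,000 − $54,000 = $466,920
Greystone County: $466,920 × 0.0134 = $6,256.728
Quailridge Township: $466,920 × 0.0015 = $700.38
Transit Authority: $466,920 × 0.0016 = $747.072
Orrin Falls ISD: $466,920 × 0.01324 = $6,182.0208
Total = $13,886.2008

$13,886.20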